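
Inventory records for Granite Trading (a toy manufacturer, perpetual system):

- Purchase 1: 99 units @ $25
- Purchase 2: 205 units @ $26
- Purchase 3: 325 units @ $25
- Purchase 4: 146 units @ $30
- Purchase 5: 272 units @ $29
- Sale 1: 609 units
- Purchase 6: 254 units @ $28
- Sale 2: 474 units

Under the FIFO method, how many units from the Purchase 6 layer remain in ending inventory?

Sale 1 (609) [FIFO — oldest first]: 99 @ $25 + 205 @ $26 + 305 @ $25 = $15,430
Sale 2 (474) [FIFO — oldest first]: 20 @ $25 + 146 @ $30 + 272 @ $29 + 36 @ $28 = $13,776
Total COGS = $15,430 + $13,776 = $29,206
Ending inventory: 218 @ $28 = $6,104

218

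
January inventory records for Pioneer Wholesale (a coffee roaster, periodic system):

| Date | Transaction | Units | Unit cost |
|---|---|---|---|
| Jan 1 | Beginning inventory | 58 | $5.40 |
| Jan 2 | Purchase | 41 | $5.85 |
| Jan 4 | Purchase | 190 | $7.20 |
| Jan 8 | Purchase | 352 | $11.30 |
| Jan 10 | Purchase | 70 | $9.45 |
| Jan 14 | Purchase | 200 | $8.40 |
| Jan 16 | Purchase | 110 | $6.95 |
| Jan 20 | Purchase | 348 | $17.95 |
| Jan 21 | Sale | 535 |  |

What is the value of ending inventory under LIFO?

Jan 21, 535 sold [LIFO — newest first]: 348 @ $17.95 + 110 @ $6.95 + 77 @ $8.40 = $7,657.90
Ending inventory: 58 @ $5.40 + 41 @ $5.85 + 190 @ $7.20 + 352 @ $11.30 + 70 @ $9.45 + 123 @ $8.40 = $7,593.35

Ending inventory = $7,593.35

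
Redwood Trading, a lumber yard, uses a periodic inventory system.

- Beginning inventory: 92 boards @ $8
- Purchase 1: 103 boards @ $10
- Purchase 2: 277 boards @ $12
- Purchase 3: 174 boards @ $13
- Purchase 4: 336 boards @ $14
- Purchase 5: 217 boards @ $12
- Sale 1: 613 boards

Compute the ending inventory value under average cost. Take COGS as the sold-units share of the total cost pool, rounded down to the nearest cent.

Sale 1, sell 613: 613/1199 × $14,660.00 → $7,495.06
Ending inventory (cost pool remaining) = $7,164.94

Ending inventory = $7,164.94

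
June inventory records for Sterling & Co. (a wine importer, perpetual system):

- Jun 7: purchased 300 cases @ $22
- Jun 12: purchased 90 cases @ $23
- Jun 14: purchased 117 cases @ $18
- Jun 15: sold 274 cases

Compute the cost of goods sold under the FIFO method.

Jun 15, 274 sold [FIFO — oldest first]: 274 @ $22 = $6,028
Ending inventory: 26 @ $22 + 90 @ $23 + 117 @ $18 = $4,748

COGS = $6,028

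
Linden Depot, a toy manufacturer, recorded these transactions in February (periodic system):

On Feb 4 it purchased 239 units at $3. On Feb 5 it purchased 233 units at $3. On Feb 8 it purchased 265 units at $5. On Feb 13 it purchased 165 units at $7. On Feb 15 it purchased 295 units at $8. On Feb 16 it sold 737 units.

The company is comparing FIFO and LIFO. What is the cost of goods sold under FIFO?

COGS = $2,741

FIFO COGS: 239 @ $3 + 233 @ $3 + 265 @ $5 = $2,741
LIFO COGS: 295 @ $8 + 165 @ $7 + 265 @ $5 + 12 @ $3 = $4,876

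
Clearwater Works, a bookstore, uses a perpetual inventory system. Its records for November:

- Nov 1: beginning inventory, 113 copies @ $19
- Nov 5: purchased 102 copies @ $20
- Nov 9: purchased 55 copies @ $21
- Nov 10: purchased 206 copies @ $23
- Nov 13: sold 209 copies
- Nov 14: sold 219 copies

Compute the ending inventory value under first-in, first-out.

Nov 13, 209 sold [FIFO — oldest first]: 113 @ $19 + 96 @ $20 = $4,067
Nov 14, 219 sold [FIFO — oldest first]: 6 @ $20 + 55 @ $21 + 158 @ $23 = $4,909
Total COGS = $4,067 + $4,909 = $8,976
Ending inventory: 48 @ $23 = $1,104

Ending inventory = $1,104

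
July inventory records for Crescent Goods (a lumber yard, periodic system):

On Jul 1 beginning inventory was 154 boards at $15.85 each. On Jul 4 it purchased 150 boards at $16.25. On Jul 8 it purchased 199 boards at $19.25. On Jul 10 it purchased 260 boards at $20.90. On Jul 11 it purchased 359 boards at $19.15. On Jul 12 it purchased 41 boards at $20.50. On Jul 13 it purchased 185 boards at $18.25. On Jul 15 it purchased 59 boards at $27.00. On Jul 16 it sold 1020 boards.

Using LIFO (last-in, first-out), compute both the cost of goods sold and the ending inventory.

COGS = $20,351.60; ending inventory = $6,476.15

Jul 16, 1020 sold [LIFO — newest first]: 59 @ $27.00 + 185 @ $18.25 + 41 @ $20.50 + 359 @ $19.15 + 260 @ $20.90 + 116 @ $19.25 = $20,351.60
Ending inventory: 154 @ $15.85 + 150 @ $16.25 + 83 @ $19.25 = $6,476.15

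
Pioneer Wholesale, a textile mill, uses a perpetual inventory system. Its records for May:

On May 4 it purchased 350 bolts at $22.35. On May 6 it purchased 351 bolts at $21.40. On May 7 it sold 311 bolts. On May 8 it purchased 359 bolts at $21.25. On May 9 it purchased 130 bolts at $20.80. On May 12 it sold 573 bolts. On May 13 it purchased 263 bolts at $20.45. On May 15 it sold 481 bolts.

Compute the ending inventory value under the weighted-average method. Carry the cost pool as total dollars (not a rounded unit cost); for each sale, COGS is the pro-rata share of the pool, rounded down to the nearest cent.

After May 4: 350 on hand, pool $7,822.50 (≈ $22.3500 each)
After May 6: 701 on hand, pool $15,333.90 (≈ $21.8743 each)
May 7, sell 311: 311/701 × $15,333.90 → $6,802.91
After May 8: 749 on hand, pool $16,159.74 (≈ $21.5751 each)
After May 9: 879 on hand, pool $18,863.74 (≈ $21.4605 each)
May 12, sell 573: 573/879 × $18,863.74 → $12,296.84
After May 13: 569 on hand, pool $11,945.25 (≈ $20.9934 each)
May 15, sell 481: 481/569 × $11,945.25 → $10,097.82
Total COGS = $6,802.91 + $12,296.84 + $10,097.82 = $29,197.57
Ending inventory (cost pool remaining) = $1,847.43
Check: goods available $31,045.00 = COGS $29,197.57 + ending $1,847.43

Ending inventory = $1,847.43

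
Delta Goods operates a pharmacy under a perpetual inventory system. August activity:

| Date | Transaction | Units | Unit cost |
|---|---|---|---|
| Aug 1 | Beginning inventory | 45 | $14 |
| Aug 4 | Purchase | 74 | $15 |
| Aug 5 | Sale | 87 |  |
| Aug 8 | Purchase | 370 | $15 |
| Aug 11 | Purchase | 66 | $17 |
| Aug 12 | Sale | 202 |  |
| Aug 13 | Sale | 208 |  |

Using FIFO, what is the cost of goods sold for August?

COGS = $7,426

Aug 5, 87 sold [FIFO — oldest first]: 45 @ $14 + 42 @ $15 = $1,260
Aug 12, 202 sold [FIFO — oldest first]: 32 @ $15 + 170 @ $15 = $3,030
Aug 13, 208 sold [FIFO — oldest first]: 200 @ $15 + 8 @ $17 = $3,136
Total COGS = $1,260 + $3,030 + $3,136 = $7,426
Ending inventory: 58 @ $17 = $986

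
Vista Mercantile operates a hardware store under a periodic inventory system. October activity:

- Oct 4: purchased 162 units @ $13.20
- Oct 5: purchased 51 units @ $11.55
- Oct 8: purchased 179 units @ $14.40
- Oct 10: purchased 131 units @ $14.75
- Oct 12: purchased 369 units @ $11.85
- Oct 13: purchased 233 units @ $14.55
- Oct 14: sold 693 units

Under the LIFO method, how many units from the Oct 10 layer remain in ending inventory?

40

Oct 14, 693 sold [LIFO — newest first]: 233 @ $14.55 + 369 @ $11.85 + 91 @ $14.75 = $9,105.05
Ending inventory: 162 @ $13.20 + 51 @ $11.55 + 179 @ $14.40 + 40 @ $14.75 = $5,895.05
Check: goods available $15,000.10 = COGS $9,105.05 + ending $5,895.05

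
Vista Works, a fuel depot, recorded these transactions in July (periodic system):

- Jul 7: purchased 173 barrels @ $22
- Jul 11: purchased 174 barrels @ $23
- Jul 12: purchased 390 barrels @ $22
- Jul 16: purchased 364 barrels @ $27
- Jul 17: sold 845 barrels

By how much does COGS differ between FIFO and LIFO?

FIFO COGS: 173 @ $22 + 174 @ $23 + 390 @ $22 + 108 @ $27 = $19,304
LIFO COGS: 364 @ $27 + 390 @ $22 + 91 @ $23 = $20,501
Difference = |$19,304 − $20,501| = $1,197

$1,197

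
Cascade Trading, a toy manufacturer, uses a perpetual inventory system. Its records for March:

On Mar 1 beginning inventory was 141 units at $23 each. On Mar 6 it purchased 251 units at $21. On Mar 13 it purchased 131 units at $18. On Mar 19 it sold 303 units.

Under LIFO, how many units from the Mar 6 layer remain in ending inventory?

79

Mar 19, 303 sold [LIFO — newest first]: 131 @ $18 + 172 @ $21 = $5,970
Ending inventory: 141 @ $23 + 79 @ $21 = $4,902
Check: goods available $10,872 = COGS $5,970 + ending $4,902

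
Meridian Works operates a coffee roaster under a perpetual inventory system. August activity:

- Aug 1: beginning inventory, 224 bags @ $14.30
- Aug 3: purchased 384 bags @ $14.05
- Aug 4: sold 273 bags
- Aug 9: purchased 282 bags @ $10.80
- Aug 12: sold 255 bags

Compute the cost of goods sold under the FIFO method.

COGS = $7,474.40

Aug 4, 273 sold [FIFO — oldest first]: 224 @ $14.30 + 49 @ $14.05 = $3,891.65
Aug 12, 255 sold [FIFO — oldest first]: 255 @ $14.05 = $3,582.75
Total COGS = $3,891.65 + $3,582.75 = $7,474.40
Ending inventory: 80 @ $14.05 + 282 @ $10.80 = $4,169.60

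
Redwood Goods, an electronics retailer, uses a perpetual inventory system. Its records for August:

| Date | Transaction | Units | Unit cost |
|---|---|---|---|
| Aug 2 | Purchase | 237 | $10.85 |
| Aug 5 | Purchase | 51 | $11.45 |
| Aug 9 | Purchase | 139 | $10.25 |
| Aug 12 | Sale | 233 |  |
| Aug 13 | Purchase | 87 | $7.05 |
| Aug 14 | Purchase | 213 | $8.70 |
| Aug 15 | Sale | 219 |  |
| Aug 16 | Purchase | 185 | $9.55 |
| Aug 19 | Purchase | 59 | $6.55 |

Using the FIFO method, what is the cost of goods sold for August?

Aug 12, 233 sold [FIFO — oldest first]: 233 @ $10.85 = $2,528.05
Aug 15, 219 sold [FIFO — oldest first]: 4 @ $10.85 + 51 @ $11.45 + 139 @ $10.25 + 25 @ $7.05 = $2,228.35
Total COGS = $2,528.05 + $2,228.35 = $4,756.40
Ending inventory: 62 @ $7.05 + 213 @ $8.70 + 185 @ $9.55 + 59 @ $6.55 = $4,443.40

COGS = $4,756.40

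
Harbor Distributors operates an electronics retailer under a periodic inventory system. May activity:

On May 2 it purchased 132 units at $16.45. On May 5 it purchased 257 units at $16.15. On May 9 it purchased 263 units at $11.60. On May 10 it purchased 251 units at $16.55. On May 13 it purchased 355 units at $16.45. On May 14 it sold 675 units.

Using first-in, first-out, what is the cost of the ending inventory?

May 14, 675 sold [FIFO — oldest first]: 132 @ $16.45 + 257 @ $16.15 + 263 @ $11.60 + 23 @ $16.55 = $9,753.40
Ending inventory: 228 @ $16.55 + 355 @ $16.45 = $9,613.15

Ending inventory = $9,613.15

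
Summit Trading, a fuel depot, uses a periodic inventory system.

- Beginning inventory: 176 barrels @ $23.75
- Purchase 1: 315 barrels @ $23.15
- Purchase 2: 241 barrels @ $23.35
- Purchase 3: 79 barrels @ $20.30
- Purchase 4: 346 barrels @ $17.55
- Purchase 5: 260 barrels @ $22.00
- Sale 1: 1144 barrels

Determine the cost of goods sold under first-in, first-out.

COGS = $24,547.45

Sale 1 (1144) [FIFO — oldest first]: 176 @ $23.75 + 315 @ $23.15 + 241 @ $23.35 + 79 @ $20.30 + 333 @ $17.55 = $24,547.45
Ending inventory: 13 @ $17.55 + 260 @ $22.00 = $5,948.15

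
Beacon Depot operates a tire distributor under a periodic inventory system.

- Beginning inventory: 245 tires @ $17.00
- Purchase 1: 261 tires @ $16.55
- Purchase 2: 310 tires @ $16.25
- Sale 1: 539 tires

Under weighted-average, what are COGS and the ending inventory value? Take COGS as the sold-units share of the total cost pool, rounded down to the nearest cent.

Sale 1, sell 539: 539/816 × $13,522.05 → $8,931.84
Ending inventory (cost pool remaining) = $4,590.21

COGS = $8,931.84; ending inventory = $4,590.21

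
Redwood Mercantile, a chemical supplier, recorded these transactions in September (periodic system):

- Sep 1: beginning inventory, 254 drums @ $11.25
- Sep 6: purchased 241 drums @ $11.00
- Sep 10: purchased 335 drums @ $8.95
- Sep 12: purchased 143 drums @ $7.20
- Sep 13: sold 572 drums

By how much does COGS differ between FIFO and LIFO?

FIFO COGS: 254 @ $11.25 + 241 @ $11.00 + 77 @ $8.95 = $6,197.65
LIFO COGS: 143 @ $7.20 + 335 @ $8.95 + 94 @ $11.00 = $5,061.85
Difference = |$6,197.65 − $5,061.85| = $1,135.80

$1,135.80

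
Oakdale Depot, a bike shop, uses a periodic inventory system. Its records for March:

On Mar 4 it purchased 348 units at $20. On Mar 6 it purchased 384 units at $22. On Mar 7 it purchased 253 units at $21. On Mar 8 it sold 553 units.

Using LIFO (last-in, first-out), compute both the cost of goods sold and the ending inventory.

Mar 8, 553 sold [LIFO — newest first]: 253 @ $21 + 300 @ $22 = $11,913
Ending inventory: 348 @ $20 + 84 @ $22 = $8,808
Check: goods available $20,721 = COGS $11,913 + ending $8,808

COGS = $11,913; ending inventory = $8,808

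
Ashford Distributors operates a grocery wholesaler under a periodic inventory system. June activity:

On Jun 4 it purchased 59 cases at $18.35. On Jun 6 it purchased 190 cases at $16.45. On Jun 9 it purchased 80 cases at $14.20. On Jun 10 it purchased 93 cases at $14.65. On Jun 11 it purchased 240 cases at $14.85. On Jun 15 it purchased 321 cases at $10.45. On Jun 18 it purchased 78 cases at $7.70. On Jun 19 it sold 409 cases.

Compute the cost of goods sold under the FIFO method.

Jun 19, 409 sold [FIFO — oldest first]: 59 @ $18.35 + 190 @ $16.45 + 80 @ $14.20 + 80 @ $14.65 = $6,516.15
Ending inventory: 13 @ $14.65 + 240 @ $14.85 + 321 @ $10.45 + 78 @ $7.70 = $7,709.50

COGS = $6,516.15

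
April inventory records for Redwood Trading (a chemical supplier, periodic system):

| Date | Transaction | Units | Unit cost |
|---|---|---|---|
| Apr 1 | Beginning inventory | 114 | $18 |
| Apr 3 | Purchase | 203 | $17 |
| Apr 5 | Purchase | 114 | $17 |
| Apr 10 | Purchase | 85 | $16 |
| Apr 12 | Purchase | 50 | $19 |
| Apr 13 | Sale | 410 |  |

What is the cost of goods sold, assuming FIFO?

COGS = $7,084

Apr 13, 410 sold [FIFO — oldest first]: 114 @ $18 + 203 @ $17 + 93 @ $17 = $7,084
Ending inventory: 21 @ $17 + 85 @ $16 + 50 @ $19 = $2,667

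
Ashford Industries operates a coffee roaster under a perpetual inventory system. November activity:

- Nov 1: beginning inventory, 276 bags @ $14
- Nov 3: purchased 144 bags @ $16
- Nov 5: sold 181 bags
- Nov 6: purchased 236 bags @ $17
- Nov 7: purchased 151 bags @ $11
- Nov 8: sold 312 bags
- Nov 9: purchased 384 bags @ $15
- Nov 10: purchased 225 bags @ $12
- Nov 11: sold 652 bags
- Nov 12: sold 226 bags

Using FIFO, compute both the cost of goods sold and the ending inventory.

Nov 5, 181 sold [FIFO — oldest first]: 181 @ $14 = $2,534
Nov 8, 312 sold [FIFO — oldest first]: 95 @ $14 + 144 @ $16 + 73 @ $17 = $4,875
Nov 11, 652 sold [FIFO — oldest first]: 163 @ $17 + 151 @ $11 + 338 @ $15 = $9,502
Nov 12, 226 sold [FIFO — oldest first]: 46 @ $15 + 180 @ $12 = $2,850
Total COGS = $2,534 + $4,875 + $9,502 + $2,850 = $19,761
Ending inventory: 45 @ $12 = $540
Check: goods available $20,301 = COGS $19,761 + ending $540

COGS = $19,761; ending inventory = $540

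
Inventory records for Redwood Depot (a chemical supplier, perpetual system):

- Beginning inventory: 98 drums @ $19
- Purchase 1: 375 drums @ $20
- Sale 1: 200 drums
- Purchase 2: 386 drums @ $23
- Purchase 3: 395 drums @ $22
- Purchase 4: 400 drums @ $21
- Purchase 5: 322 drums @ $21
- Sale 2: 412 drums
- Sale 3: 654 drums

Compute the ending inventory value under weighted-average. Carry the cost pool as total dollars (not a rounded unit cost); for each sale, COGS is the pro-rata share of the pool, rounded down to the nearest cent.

Ending inventory = $15,244.79

After Beginning: 98 on hand, pool $1,862.00 (≈ $19.0000 each)
After Purchase 1: 473 on hand, pool $9,362.00 (≈ $19.7928 each)
Sale 1, sell 200: 200/473 × $9,362.00 → $3,958.56
After Purchase 2: 659 on hand, pool $14,281.44 (≈ $21.6714 each)
After Purchase 3: 1054 on hand, pool $22,971.44 (≈ $21.7945 each)
After Purchase 4: 1454 on hand, pool $31,371.44 (≈ $21.5760 each)
After Purchase 5: 1776 on hand, pool $38,133.44 (≈ $21.4715 each)
Sale 2, sell 412: 412/1776 × $38,133.44 → $8,846.27
Sale 3, sell 654: 654/1364 × $29,287.17 → $14,042.38
Total COGS = $3,958.56 + $8,846.27 + $14,042.38 = $26,847.21
Ending inventory (cost pool remaining) = $15,244.79
Check: goods available $42,092.00 = COGS $26,847.21 + ending $15,244.79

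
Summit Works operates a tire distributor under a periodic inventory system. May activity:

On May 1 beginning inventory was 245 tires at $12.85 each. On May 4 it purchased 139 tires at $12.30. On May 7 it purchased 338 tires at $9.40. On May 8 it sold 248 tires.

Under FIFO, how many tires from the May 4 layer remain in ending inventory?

May 8, 248 sold [FIFO — oldest first]: 245 @ $12.85 + 3 @ $12.30 = $3,185.15
Ending inventory: 136 @ $12.30 + 338 @ $9.40 = $4,850.00
Check: goods available $8,035.15 = COGS $3,185.15 + ending $4,850.00

136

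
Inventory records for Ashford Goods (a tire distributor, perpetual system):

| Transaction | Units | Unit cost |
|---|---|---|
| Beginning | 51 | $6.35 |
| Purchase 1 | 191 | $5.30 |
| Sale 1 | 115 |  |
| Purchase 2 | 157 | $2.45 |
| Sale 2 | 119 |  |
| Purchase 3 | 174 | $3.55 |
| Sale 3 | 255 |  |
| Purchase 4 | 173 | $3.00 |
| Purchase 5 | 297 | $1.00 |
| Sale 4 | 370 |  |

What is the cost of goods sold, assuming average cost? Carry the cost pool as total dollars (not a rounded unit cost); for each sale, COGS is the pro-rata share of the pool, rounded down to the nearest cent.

COGS = $2,780.72

After Beginning: 51 on hand, pool $323.85 (≈ $6.3500 each)
After Purchase 1: 242 on hand, pool $1,336.15 (≈ $5.5213 each)
Sale 1, sell 115: 115/242 × $1,336.15 → $634.94
After Purchase 2: 284 on hand, pool $1,085.86 (≈ $3.8235 each)
Sale 2, sell 119: 119/284 × $1,085.86 → $454.99
After Purchase 3: 339 on hand, pool $1,248.57 (≈ $3.6831 each)
Sale 3, sell 255: 255/339 × $1,248.57 → $939.18
After Purchase 4: 257 on hand, pool $828.39 (≈ $3.2233 each)
After Purchase 5: 554 on hand, pool $1,125.39 (≈ $2.0314 each)
Sale 4, sell 370: 370/554 × $1,125.39 → $751.61
Total COGS = $634.94 + $454.99 + $939.18 + $751.61 = $2,780.72
Ending inventory (cost pool remaining) = $373.78
Check: goods available $3,154.50 = COGS $2,780.72 + ending $373.78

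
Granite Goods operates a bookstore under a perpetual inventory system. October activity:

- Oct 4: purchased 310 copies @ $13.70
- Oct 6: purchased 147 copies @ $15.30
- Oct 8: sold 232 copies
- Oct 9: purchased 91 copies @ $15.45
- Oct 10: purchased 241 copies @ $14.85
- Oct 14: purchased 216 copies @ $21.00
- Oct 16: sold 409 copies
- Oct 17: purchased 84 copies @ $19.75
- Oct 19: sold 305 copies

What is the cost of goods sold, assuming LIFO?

COGS = $15,716.80

Oct 8, 232 sold [LIFO — newest first]: 147 @ $15.30 + 85 @ $13.70 = $3,413.60
Oct 16, 409 sold [LIFO — newest first]: 216 @ $21.00 + 193 @ $14.85 = $7,402.05
Oct 19, 305 sold [LIFO — newest first]: 84 @ $19.75 + 48 @ $14.85 + 91 @ $15.45 + 82 @ $13.70 = $4,901.15
Total COGS = $3,413.60 + $7,402.05 + $4,901.15 = $15,716.80
Ending inventory: 143 @ $13.70 = $1,959.10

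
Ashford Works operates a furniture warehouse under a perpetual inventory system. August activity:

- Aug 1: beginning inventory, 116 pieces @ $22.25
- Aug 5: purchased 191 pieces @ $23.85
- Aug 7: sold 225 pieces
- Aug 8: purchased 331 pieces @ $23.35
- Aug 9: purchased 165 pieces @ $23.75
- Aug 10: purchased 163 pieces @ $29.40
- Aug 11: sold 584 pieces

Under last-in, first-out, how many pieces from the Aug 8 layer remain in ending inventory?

75

Aug 7, 225 sold [LIFO — newest first]: 191 @ $23.85 + 34 @ $22.25 = $5,311.85
Aug 11, 584 sold [LIFO — newest first]: 163 @ $29.40 + 165 @ $23.75 + 256 @ $23.35 = $14,688.55
Total COGS = $5,311.85 + $14,688.55 = $20,000.40
Ending inventory: 82 @ $22.25 + 75 @ $23.35 = $3,575.75
Check: goods available $23,576.15 = COGS $20,000.40 + ending $3,575.75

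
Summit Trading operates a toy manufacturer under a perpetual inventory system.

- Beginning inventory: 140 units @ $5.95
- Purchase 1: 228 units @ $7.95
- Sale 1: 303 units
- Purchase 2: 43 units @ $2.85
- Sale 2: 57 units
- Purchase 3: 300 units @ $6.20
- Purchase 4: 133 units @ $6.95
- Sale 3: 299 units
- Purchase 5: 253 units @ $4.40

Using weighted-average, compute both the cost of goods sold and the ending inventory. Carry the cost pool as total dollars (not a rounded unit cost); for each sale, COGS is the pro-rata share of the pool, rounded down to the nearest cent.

COGS = $4,381.76; ending inventory = $2,283.94

After Beginning: 140 on hand, pool $833.00 (≈ $5.9500 each)
After Purchase 1: 368 on hand, pool $2,645.60 (≈ $7.1891 each)
Sale 1, sell 303: 303/368 × $2,645.60 → $2,178.30
After Purchase 2: 108 on hand, pool $589.85 (≈ $5.4616 each)
Sale 2, sell 57: 57/108 × $589.85 → $311.30
After Purchase 3: 351 on hand, pool $2,138.55 (≈ $6.0927 each)
After Purchase 4: 484 on hand, pool $3,062.90 (≈ $6.3283 each)
Sale 3, sell 299: 299/484 × $3,062.90 → $1,892.16
After Purchase 5: 438 on hand, pool $2,283.94 (≈ $5.2145 each)
Total COGS = $2,178.30 + $311.30 + $1,892.16 = $4,381.76
Ending inventory (cost pool remaining) = $2,283.94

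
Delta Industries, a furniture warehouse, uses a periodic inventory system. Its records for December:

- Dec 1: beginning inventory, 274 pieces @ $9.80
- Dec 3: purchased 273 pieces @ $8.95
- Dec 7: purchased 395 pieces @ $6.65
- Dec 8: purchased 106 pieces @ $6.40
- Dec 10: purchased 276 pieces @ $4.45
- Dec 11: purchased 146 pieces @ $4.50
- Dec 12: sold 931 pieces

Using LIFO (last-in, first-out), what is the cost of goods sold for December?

COGS = $5,261.95

Dec 12, 931 sold [LIFO — newest first]: 146 @ $4.50 + 276 @ $4.45 + 106 @ $6.40 + 395 @ $6.65 + 8 @ $8.95 = $5,261.95
Ending inventory: 274 @ $9.80 + 265 @ $8.95 = $5,056.95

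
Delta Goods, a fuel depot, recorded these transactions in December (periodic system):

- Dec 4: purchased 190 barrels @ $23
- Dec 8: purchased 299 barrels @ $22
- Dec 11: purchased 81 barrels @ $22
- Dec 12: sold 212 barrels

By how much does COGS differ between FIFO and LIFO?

$190

FIFO COGS: 190 @ $23 + 22 @ $22 = $4,854
LIFO COGS: 81 @ $22 + 131 @ $22 = $4,664
Difference = |$4,854 − $4,664| = $190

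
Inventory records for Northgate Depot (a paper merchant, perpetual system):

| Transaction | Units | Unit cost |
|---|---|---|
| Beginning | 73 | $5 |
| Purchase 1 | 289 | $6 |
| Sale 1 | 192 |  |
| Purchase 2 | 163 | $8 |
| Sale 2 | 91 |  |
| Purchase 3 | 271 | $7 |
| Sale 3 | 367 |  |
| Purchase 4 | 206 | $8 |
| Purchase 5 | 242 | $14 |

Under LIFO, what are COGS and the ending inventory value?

Sale 1 (192) [LIFO — newest first]: 192 @ $6 = $1,152
Sale 2 (91) [LIFO — newest first]: 91 @ $8 = $728
Sale 3 (367) [LIFO — newest first]: 271 @ $7 + 72 @ $8 + 24 @ $6 = $2,617
Total COGS = $1,152 + $728 + $2,617 = $4,497
Ending inventory: 73 @ $5 + 73 @ $6 + 206 @ $8 + 242 @ $14 = $5,839
Check: goods available $10,336 = COGS $4,497 + ending $5,839

COGS = $4,497; ending inventory = $5,839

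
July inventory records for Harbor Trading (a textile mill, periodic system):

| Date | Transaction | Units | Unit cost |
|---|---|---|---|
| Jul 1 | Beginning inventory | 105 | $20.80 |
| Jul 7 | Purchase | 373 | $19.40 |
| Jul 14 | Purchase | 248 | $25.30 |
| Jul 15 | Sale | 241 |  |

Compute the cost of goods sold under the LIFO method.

Jul 15, 241 sold [LIFO — newest first]: 241 @ $25.30 = $6,097.30
Ending inventory: 105 @ $20.80 + 373 @ $19.40 + 7 @ $25.30 = $9,597.30
Check: goods available $15,694.60 = COGS $6,097.30 + ending $9,597.30

COGS = $6,097.30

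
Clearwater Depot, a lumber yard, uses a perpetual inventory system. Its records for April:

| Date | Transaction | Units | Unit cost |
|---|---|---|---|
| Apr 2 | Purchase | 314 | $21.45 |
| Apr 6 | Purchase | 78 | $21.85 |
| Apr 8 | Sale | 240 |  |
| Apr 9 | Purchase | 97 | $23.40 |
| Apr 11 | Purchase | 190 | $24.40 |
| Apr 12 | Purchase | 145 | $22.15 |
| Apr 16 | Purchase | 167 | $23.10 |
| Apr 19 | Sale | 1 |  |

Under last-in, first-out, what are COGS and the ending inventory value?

Apr 8, 240 sold [LIFO — newest first]: 78 @ $21.85 + 162 @ $21.45 = $5,179.20
Apr 19, 1 sold [LIFO — newest first]: 1 @ $23.10 = $23.10
Total COGS = $5,179.20 + $23.10 = $5,202.30
Ending inventory: 152 @ $21.45 + 97 @ $23.40 + 190 @ $24.40 + 145 @ $22.15 + 166 @ $23.10 = $17,212.55

COGS = $5,202.30; ending inventory = $17,212.55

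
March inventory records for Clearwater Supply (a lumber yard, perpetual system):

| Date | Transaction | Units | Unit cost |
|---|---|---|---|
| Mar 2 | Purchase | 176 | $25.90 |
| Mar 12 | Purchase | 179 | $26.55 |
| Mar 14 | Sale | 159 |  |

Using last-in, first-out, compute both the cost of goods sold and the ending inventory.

Mar 14, 159 sold [LIFO — newest first]: 159 @ $26.55 = $4,221.45
Ending inventory: 176 @ $25.90 + 20 @ $26.55 = $5,089.40

COGS = $4,221.45; ending inventory = $5,089.40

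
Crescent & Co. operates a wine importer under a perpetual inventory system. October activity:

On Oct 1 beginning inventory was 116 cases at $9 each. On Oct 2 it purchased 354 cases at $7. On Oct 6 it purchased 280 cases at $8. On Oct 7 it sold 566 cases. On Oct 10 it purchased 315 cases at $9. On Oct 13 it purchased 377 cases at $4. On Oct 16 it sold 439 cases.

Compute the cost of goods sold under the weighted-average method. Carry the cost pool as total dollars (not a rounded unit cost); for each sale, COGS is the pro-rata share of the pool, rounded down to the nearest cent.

COGS = $7,233.26

After Oct 1: 116 on hand, pool $1,044.00 (≈ $9.0000 each)
After Oct 2: 470 on hand, pool $3,522.00 (≈ $7.4936 each)
After Oct 6: 750 on hand, pool $5,762.00 (≈ $7.6827 each)
Oct 7, sell 566: 566/750 × $5,762.00 → $4,348.38
After Oct 10: 499 on hand, pool $4,248.62 (≈ $8.5143 each)
After Oct 13: 876 on hand, pool $5,756.62 (≈ $6.5715 each)
Oct 16, sell 439: 439/876 × $5,756.62 → $2,884.88
Total COGS = $4,348.38 + $2,884.88 = $7,233.26
Ending inventory (cost pool remaining) = $2,871.74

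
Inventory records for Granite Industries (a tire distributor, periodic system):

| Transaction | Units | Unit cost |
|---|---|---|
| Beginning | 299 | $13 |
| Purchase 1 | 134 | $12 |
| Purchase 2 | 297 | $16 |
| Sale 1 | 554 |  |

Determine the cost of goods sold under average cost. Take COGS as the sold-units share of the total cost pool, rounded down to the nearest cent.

Sale 1, sell 554: 554/730 × $10,247.00 → $7,776.49
Ending inventory (cost pool remaining) = $2,470.51

COGS = $7,776.49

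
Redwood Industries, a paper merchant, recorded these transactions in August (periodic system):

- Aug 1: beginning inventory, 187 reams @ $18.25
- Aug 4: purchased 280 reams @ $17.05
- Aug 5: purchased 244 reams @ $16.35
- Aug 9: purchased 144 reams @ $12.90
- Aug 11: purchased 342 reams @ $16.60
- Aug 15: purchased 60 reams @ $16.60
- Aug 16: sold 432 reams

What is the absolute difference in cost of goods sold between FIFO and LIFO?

FIFO COGS: 187 @ $18.25 + 245 @ $17.05 = $7,590.00
LIFO COGS: 60 @ $16.60 + 342 @ $16.60 + 30 @ $12.90 = $7,060.20
Difference = |$7,590.00 − $7,060.20| = $529.80

$529.80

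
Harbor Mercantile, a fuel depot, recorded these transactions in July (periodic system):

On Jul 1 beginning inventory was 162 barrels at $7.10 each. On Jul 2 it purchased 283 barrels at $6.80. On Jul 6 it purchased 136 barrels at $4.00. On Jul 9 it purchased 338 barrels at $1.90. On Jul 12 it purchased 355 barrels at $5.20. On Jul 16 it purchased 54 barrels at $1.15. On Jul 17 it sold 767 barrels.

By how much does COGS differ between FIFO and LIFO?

$1,341.70

FIFO COGS: 162 @ $7.10 + 283 @ $6.80 + 136 @ $4.00 + 186 @ $1.90 = $3,972.00
LIFO COGS: 54 @ $1.15 + 355 @ $5.20 + 338 @ $1.90 + 20 @ $4.00 = $2,630.30
Difference = |$3,972.00 − $2,630.30| = $1,341.70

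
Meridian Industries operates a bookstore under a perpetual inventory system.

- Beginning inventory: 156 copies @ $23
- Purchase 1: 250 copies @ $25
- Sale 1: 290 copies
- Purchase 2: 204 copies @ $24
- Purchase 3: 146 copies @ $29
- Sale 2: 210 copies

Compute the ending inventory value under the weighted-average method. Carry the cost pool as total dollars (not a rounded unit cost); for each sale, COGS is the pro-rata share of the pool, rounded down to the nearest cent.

Ending inventory = $6,559.79

After Beginning: 156 on hand, pool $3,588.00 (≈ $23.0000 each)
After Purchase 1: 406 on hand, pool $9,838.00 (≈ $24.2315 each)
Sale 1, sell 290: 290/406 × $9,838.00 → $7,027.14
After Purchase 2: 320 on hand, pool $7,706.86 (≈ $24.0839 each)
After Purchase 3: 466 on hand, pool $11,940.86 (≈ $25.6242 each)
Sale 2, sell 210: 210/466 × $11,940.86 → $5,381.07
Total COGS = $7,027.14 + $5,381.07 = $12,408.21
Ending inventory (cost pool remaining) = $6,559.79
Check: goods available $18,968.00 = COGS $12,408.21 + ending $6,559.79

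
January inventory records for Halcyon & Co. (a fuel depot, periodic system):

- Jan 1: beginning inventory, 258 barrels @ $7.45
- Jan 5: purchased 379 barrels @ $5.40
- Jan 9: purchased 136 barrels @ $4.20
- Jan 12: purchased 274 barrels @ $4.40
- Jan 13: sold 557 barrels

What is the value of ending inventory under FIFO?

Ending inventory = $2,208.80

Jan 13, 557 sold [FIFO — oldest first]: 258 @ $7.45 + 299 @ $5.40 = $3,536.70
Ending inventory: 80 @ $5.40 + 136 @ $4.20 + 274 @ $4.40 = $2,208.80
Check: goods available $5,745.50 = COGS $3,536.70 + ending $2,208.80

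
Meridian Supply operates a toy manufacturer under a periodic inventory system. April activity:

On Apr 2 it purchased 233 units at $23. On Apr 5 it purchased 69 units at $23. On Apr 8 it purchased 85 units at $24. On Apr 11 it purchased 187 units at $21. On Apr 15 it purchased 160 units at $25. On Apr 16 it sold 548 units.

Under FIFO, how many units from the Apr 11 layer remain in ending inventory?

Apr 16, 548 sold [FIFO — oldest first]: 233 @ $23 + 69 @ $23 + 85 @ $24 + 161 @ $21 = $12,367
Ending inventory: 26 @ $21 + 160 @ $25 = $4,546
Check: goods available $16,913 = COGS $12,367 + ending $4,546

26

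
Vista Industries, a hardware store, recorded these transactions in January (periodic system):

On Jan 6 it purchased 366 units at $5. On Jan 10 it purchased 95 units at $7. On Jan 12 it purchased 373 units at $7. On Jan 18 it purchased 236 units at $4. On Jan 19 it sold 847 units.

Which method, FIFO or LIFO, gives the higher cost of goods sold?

FIFO COGS: 366 @ $5 + 95 @ $7 + 373 @ $7 + 13 @ $4 = $5,158
LIFO COGS: 236 @ $4 + 373 @ $7 + 95 @ $7 + 143 @ $5 = $4,935

FIFO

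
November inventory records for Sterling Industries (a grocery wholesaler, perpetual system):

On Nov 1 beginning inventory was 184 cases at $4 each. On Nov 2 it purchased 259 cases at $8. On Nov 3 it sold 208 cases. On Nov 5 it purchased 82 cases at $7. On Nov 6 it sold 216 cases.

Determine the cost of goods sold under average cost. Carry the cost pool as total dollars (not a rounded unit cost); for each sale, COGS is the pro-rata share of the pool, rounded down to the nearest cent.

COGS = $2,724.51

After Nov 1: 184 on hand, pool $736.00 (≈ $4.0000 each)
After Nov 2: 443 on hand, pool $2,808.00 (≈ $6.3386 each)
Nov 3, sell 208: 208/443 × $2,808.00 → $1,318.42
After Nov 5: 317 on hand, pool $2,063.58 (≈ $6.5097 each)
Nov 6, sell 216: 216/317 × $2,063.58 → $1,406.09
Total COGS = $1,318.42 + $1,406.09 = $2,724.51
Ending inventory (cost pool remaining) = $657.49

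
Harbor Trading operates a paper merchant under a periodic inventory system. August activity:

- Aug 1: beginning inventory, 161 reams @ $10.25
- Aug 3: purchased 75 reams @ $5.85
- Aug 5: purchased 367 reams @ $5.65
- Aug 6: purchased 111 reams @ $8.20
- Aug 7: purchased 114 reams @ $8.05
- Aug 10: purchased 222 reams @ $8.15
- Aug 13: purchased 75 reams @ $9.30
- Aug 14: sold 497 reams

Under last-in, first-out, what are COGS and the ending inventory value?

COGS = $4,129.70; ending inventory = $4,367.55

Aug 14, 497 sold [LIFO — newest first]: 75 @ $9.30 + 222 @ $8.15 + 114 @ $8.05 + 86 @ $8.20 = $4,129.70
Ending inventory: 161 @ $10.25 + 75 @ $5.85 + 367 @ $5.65 + 25 @ $8.20 = $4,367.55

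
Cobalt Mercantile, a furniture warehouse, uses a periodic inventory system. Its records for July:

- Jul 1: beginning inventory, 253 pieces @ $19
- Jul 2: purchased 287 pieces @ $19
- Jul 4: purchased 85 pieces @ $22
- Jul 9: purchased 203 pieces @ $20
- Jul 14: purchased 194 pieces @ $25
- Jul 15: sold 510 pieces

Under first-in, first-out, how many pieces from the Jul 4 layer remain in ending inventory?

Jul 15, 510 sold [FIFO — oldest first]: 253 @ $19 + 257 @ $19 = $9,690
Ending inventory: 30 @ $19 + 85 @ $22 + 203 @ $20 + 194 @ $25 = $11,350

85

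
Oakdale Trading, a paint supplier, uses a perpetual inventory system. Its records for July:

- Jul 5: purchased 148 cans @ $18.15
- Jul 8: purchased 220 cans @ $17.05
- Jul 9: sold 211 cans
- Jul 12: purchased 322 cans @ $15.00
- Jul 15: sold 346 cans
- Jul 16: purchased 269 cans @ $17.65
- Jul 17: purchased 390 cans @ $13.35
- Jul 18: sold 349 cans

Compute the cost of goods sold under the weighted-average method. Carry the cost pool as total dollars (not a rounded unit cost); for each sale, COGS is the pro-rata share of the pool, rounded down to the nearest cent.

After Jul 5: 148 on hand, pool $2,686.20 (≈ $18.1500 each)
After Jul 8: 368 on hand, pool $6,437.20 (≈ $17.4924 each)
Jul 9, sell 211: 211/368 × $6,437.20 → $3,690.89
After Jul 12: 479 on hand, pool $7,576.31 (≈ $15.8169 each)
Jul 15, sell 346: 346/479 × $7,576.31 → $5,472.65
After Jul 16: 402 on hand, pool $6,851.51 (≈ $17.0436 each)
After Jul 17: 792 on hand, pool $12,058.01 (≈ $15.2248 each)
Jul 18, sell 349: 349/792 × $12,058.01 → $5,313.44
Total COGS = $3,690.89 + $5,472.65 + $5,313.44 = $14,476.98
Ending inventory (cost pool remaining) = $6,744.57

COGS = $14,476.98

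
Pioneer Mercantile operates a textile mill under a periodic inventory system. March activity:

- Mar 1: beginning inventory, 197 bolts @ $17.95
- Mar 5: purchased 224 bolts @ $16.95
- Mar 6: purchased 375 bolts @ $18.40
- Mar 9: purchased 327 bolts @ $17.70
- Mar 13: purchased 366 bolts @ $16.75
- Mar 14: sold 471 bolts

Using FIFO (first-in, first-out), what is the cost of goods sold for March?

Mar 14, 471 sold [FIFO — oldest first]: 197 @ $17.95 + 224 @ $16.95 + 50 @ $18.40 = $8,252.95
Ending inventory: 325 @ $18.40 + 327 @ $17.70 + 366 @ $16.75 = $17,898.40
Check: goods available $26,151.35 = COGS $8,252.95 + ending $17,898.40

COGS = $8,252.95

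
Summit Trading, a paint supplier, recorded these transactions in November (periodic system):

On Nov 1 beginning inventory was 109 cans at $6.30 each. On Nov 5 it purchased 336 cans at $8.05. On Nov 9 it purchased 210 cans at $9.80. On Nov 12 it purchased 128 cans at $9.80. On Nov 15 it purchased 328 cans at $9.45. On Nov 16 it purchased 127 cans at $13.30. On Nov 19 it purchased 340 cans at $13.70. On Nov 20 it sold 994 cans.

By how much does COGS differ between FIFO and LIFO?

FIFO COGS: 109 @ $6.30 + 336 @ $8.05 + 210 @ $9.80 + 128 @ $9.80 + 211 @ $9.45 = $8,697.85
LIFO COGS: 340 @ $13.70 + 127 @ $13.30 + 328 @ $9.45 + 128 @ $9.80 + 71 @ $9.80 = $11,396.90
Difference = |$8,697.85 − $11,396.90| = $2,699.05

$2,699.05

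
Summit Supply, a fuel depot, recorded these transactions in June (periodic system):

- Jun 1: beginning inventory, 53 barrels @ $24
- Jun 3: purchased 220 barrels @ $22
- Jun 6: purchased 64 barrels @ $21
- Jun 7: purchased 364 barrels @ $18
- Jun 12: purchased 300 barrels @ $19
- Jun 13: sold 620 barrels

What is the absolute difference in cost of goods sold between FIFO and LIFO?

$1,090

FIFO COGS: 53 @ $24 + 220 @ $22 + 64 @ $21 + 283 @ $18 = $12,550
LIFO COGS: 300 @ $19 + 320 @ $18 = $11,460
Difference = |$12,550 − $11,460| = $1,090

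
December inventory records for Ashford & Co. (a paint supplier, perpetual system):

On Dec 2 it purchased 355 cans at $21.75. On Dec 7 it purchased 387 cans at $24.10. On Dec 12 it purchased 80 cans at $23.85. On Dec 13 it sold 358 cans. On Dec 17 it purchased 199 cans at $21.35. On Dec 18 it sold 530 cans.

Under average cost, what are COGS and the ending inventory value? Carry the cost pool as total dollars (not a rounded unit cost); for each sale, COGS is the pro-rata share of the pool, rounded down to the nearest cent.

After Dec 2: 355 on hand, pool $7,721.25 (≈ $21.7500 each)
After Dec 7: 742 on hand, pool $17,047.95 (≈ $22.9757 each)
After Dec 12: 822 on hand, pool $18,955.95 (≈ $23.0608 each)
Dec 13, sell 358: 358/822 × $18,955.95 → $8,255.75
After Dec 17: 663 on hand, pool $14,948.85 (≈ $22.5473 each)
Dec 18, sell 530: 530/663 × $14,948.85 → $11,950.06
Total COGS = $8,255.75 + $11,950.06 = $20,205.81
Ending inventory (cost pool remaining) = $2,998.79

COGS = $20,205.81; ending inventory = $2,998.79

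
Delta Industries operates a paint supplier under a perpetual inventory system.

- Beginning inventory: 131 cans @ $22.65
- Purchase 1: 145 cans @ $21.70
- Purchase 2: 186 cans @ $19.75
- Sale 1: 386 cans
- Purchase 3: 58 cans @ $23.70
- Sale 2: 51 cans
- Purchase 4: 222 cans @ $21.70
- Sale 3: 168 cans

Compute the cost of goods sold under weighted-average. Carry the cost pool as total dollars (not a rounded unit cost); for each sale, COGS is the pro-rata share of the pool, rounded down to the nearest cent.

COGS = $12,984.87

After Beginning: 131 on hand, pool $2,967.15 (≈ $22.6500 each)
After Purchase 1: 276 on hand, pool $6,113.65 (≈ $22.1509 each)
After Purchase 2: 462 on hand, pool $9,787.15 (≈ $21.1843 each)
Sale 1, sell 386: 386/462 × $9,787.15 → $8,177.14
After Purchase 3: 134 on hand, pool $2,984.61 (≈ $22.2732 each)
Sale 2, sell 51: 51/134 × $2,984.61 → $1,135.93
After Purchase 4: 305 on hand, pool $6,666.08 (≈ $21.8560 each)
Sale 3, sell 168: 168/305 × $6,666.08 → $3,671.80
Total COGS = $8,177.14 + $1,135.93 + $3,671.80 = $12,984.87
Ending inventory (cost pool remaining) = $2,994.28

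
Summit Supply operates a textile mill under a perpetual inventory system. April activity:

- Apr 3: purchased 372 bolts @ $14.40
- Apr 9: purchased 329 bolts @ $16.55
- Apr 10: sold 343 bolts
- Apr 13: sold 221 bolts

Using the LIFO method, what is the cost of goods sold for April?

Apr 10, 343 sold [LIFO — newest first]: 329 @ $16.55 + 14 @ $14.40 = $5,646.55
Apr 13, 221 sold [LIFO — newest first]: 221 @ $14.40 = $3,182.40
Total COGS = $5,646.55 + $3,182.40 = $8,828.95
Ending inventory: 137 @ $14.40 = $1,972.80

COGS = $8,828.95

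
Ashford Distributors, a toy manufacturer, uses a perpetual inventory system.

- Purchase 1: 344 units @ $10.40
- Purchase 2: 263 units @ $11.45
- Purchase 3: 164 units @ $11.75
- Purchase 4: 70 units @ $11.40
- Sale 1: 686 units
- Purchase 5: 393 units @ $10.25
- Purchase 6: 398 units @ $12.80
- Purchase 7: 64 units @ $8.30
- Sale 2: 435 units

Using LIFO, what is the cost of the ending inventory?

Sale 1 (686) [LIFO — newest first]: 70 @ $11.40 + 164 @ $11.75 + 263 @ $11.45 + 189 @ $10.40 = $7,701.95
Sale 2 (435) [LIFO — newest first]: 64 @ $8.30 + 371 @ $12.80 = $5,280.00
Total COGS = $7,701.95 + $5,280.00 = $12,981.95
Ending inventory: 155 @ $10.40 + 393 @ $10.25 + 27 @ $12.80 = $5,985.85
Check: goods available $18,967.80 = COGS $12,981.95 + ending $5,985.85

Ending inventory = $5,985.85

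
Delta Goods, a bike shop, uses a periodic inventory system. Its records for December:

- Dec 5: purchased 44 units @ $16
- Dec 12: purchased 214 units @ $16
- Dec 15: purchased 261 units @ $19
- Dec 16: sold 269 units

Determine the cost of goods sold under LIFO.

Dec 16, 269 sold [LIFO — newest first]: 261 @ $19 + 8 @ $16 = $5,087
Ending inventory: 44 @ $16 + 206 @ $16 = $4,000
Check: goods available $9,087 = COGS $5,087 + ending $4,000

COGS = $5,087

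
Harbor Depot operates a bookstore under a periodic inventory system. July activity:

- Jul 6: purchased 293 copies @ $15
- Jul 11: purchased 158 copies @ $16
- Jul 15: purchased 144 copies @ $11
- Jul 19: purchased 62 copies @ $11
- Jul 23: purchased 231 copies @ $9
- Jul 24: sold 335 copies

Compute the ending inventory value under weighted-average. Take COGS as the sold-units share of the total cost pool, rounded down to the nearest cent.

Jul 24, sell 335: 335/888 × $11,268.00 → $4,250.87
Ending inventory (cost pool remaining) = $7,017.13
Check: goods available $11,268.00 = COGS $4,250.87 + ending $7,017.13

Ending inventory = $7,017.13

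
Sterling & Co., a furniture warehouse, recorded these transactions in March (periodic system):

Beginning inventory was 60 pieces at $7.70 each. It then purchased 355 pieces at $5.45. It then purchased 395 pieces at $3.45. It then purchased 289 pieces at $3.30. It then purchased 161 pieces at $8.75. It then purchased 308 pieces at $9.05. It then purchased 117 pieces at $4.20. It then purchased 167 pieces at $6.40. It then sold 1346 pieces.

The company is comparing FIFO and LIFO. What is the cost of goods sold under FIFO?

COGS = $6,900.25

FIFO COGS: 60 @ $7.70 + 355 @ $5.45 + 395 @ $3.45 + 289 @ $3.30 + 161 @ $8.75 + 86 @ $9.05 = $6,900.25
LIFO COGS: 167 @ $6.40 + 117 @ $4.20 + 308 @ $9.05 + 161 @ $8.75 + 289 @ $3.30 + 304 @ $3.45 = $7,758.85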